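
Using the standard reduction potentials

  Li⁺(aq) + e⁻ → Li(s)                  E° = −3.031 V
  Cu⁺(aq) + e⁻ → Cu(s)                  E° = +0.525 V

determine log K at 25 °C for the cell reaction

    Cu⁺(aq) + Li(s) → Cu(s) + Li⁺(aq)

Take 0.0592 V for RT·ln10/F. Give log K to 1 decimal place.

The Cu⁺/Cu couple is reduced (cathode); E°cell = +0.525 − (−3.031) = +3.556 V with n = 1.
At equilibrium E = 0, so log K = nE°cell / 0.0592 = (1)(+3.556) / 0.0592 = 60.1.

log K = 60.1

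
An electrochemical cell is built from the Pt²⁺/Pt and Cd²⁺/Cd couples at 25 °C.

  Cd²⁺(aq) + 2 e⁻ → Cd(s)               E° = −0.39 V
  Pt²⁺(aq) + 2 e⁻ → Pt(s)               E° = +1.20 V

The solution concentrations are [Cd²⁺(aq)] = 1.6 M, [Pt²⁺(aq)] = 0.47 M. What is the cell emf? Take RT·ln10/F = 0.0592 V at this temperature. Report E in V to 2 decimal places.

+1.57 V

Since E°(Pt²⁺/Pt) > E°(Cd²⁺/Cd), Pt²⁺/Pt serves as the cathode.
E°cell = +1.20 − (−0.39) = +1.59 V, with n = 2 electrons transferred.
The balanced reaction is Pt²⁺(aq) + Cd(s) → Pt(s) + Cd²⁺(aq), so Q = [Cd²⁺(aq)] / [Pt²⁺(aq)] = 3.4 and log Q = 0.532.
By the Nernst equation, E = +1.59 − (0.0592/2)·(0.532) = +1.57 V.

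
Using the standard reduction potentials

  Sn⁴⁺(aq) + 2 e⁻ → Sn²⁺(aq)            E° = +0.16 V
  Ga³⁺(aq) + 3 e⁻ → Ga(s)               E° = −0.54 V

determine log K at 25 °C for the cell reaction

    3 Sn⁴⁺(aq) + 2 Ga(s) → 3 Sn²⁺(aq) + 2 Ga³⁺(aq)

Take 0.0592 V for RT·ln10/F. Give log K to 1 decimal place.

log K = 70.9

The Sn⁴⁺/Sn²⁺ couple is reduced (cathode); E°cell = +0.16 − (−0.54) = +0.70 V with n = 6.
At equilibrium E = 0, so log K = nE°cell / 0.0592 = (6)(+0.70) / 0.0592 = 70.9.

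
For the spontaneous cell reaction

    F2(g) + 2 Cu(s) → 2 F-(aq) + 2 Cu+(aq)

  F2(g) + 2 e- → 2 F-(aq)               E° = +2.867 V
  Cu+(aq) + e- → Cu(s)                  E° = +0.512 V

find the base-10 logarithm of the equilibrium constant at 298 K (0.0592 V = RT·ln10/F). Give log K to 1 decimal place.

log K = 79.6

The F₂/F⁻ couple is reduced (cathode); E°cell = +2.867 − (+0.512) = +2.355 V with n = 2.
At equilibrium E = 0, so log K = nE°cell / 0.0592 = (2)(+2.355) / 0.0592 = 79.6.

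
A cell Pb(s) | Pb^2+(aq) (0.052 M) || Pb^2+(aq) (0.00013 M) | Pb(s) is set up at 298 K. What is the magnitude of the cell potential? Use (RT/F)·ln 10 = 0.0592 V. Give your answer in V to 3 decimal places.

For a concentration cell E°cell = 0, since both electrodes use the same couple.
The compartment with the higher Pb^2+(aq) concentration (0.052 M) acts as the cathode; ions are reduced there and produced at the dilute (0.00013 M) anode.
With n = 2, Ecell = −(0.0592/2)·log([dilute]/[conc]) = −(0.0592/2)·log(0.00013/0.052) = +0.077 V.

0.077 V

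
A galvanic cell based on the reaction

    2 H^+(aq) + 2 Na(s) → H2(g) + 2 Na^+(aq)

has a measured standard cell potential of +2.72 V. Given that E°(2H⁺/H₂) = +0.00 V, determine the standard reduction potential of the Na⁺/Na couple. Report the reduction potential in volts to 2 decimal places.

In the reaction as written the 2H⁺/H₂ couple is reduced (cathode) and Na⁺/Na is oxidized (anode), so E°cell = E°(2H⁺/H₂) − E°(Na⁺/Na).
E°(Na⁺/Na) = E°(cathode) − E°cell = +0.00 − (+2.72) = −2.72 V.

−2.72 V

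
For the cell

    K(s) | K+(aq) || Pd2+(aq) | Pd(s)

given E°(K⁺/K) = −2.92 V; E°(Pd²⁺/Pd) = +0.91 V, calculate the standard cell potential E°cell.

+3.83 V

By convention the left-hand electrode in cell notation is the anode (oxidation) and the right-hand electrode is the cathode (reduction).
E°cell = E°(right) − E°(left) = +0.91 − (−2.92) = +3.83 V.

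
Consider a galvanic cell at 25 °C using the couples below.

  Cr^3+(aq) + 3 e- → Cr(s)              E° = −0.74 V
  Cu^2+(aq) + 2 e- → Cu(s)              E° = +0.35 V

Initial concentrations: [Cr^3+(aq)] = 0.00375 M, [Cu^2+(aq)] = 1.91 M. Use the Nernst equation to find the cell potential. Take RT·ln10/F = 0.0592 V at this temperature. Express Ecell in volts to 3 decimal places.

+1.146 V

Since E°(Cu²⁺/Cu) > E°(Cr³⁺/Cr), Cu²⁺/Cu serves as the cathode.
E°cell = E°cat − E°an = +0.35 − (−0.74) = +1.09 V; n = 6.
Balancing gives 3 Cu^2+(aq) + 2 Cr(s) → 3 Cu(s) + 2 Cr^3+(aq); hence Q = [Cr^3+(aq)]^2 / [Cu^2+(aq)]^3 = 2.02×10^−6 (log Q = −5.695).
E = E° − (0.0592/n)·log Q = +1.09 − (0.0592/6)(−5.695) = +1.146 V.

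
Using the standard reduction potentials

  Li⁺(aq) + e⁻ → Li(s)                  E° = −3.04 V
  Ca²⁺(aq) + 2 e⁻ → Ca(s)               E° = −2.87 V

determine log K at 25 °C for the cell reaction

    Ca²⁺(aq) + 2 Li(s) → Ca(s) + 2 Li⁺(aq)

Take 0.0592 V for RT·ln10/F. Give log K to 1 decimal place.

The Ca²⁺/Ca couple is reduced (cathode); E°cell = −2.87 − (−3.04) = +0.17 V with n = 2.
At equilibrium E = 0, so log K = nE°cell / 0.0592 = (2)(+0.17) / 0.0592 = 5.7.

log K = 5.7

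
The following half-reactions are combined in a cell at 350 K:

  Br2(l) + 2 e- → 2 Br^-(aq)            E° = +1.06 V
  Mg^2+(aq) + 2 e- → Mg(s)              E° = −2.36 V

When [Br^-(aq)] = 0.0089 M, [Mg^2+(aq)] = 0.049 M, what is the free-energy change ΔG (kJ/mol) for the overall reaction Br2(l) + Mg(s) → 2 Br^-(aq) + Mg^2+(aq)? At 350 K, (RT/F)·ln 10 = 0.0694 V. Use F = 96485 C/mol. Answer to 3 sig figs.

−696 kJ/mol

With Br₂/Br⁻ reduced at the cathode, E°cell = +1.06 − (−2.36) = +3.42 V and n = 2.
The reaction quotient is [Br^-(aq)]^2·[Mg^2+(aq)] = 3.88×10^−6; by Nernst, E = +3.42 − (0.0694/2)(−5.411) = +3.6078 V.
Finally ΔG = −nFE = −(2)(96485 C/mol)(+3.6078 V) = −696 kJ/mol.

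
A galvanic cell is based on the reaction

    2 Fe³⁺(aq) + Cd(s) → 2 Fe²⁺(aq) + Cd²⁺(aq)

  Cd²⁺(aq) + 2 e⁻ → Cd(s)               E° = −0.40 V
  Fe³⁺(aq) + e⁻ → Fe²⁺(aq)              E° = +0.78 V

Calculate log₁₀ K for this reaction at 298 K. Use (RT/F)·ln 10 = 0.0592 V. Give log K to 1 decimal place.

The Fe³⁺/Fe²⁺ couple is reduced (cathode); E°cell = +0.78 − (−0.40) = +1.18 V with n = 2.
At equilibrium E = 0, so log K = nE°cell / 0.0592 = (2)(+1.18) / 0.0592 = 39.9.

log K = 39.9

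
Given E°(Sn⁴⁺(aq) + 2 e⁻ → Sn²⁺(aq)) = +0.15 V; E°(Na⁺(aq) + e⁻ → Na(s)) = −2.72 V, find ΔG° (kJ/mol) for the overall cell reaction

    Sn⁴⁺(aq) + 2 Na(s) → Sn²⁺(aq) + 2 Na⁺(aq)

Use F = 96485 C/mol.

In the reaction as written Sn⁴⁺(aq) is reduced, so the Sn⁴⁺/Sn²⁺ couple is the cathode and Na⁺/Na is the anode.
E°cell = +0.15 − (−2.72) = +2.87 V; balancing electrons gives n = 2.
ΔG° = −nFE°cell = −(2)(96485)(+2.87) J/mol = −554 kJ/mol.

−554 kJ/mol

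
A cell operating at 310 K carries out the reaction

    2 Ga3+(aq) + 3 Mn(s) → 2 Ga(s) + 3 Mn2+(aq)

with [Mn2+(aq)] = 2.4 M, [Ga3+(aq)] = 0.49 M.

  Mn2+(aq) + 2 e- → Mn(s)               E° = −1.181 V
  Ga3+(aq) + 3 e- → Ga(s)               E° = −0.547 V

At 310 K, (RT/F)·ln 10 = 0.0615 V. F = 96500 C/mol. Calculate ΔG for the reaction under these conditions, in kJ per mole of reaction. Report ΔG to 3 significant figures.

−357 kJ/mol

The standard cell potential is −0.547 − (−1.181) = +0.634 V, with n = 6 electrons in the balanced equation.
The reaction quotient is [Mn2+(aq)]^3 / [Ga3+(aq)]^2 = 57.6; by Nernst, E = +0.634 − (0.0615/6)(1.760) = +0.6160 V.
ΔG = −nFE = −(6)(96500)(+0.6160) J/mol = −357 kJ/mol.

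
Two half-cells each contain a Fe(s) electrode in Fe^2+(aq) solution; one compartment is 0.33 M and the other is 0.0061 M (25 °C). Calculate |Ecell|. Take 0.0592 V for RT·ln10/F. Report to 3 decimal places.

For a concentration cell E°cell = 0, since both electrodes use the same couple.
The compartment with the higher Fe^2+(aq) concentration (0.33 M) acts as the cathode; ions are reduced there and produced at the dilute (0.0061 M) anode.
With n = 2, Ecell = −(0.0592/2)·log([dilute]/[conc]) = −(0.0592/2)·log(0.0061/0.33) = +0.051 V.

0.051 V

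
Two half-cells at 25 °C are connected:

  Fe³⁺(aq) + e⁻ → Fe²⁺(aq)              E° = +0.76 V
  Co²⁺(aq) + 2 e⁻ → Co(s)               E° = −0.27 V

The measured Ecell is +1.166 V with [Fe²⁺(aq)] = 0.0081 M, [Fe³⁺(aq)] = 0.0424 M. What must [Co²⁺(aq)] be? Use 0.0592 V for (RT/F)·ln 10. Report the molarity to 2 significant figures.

0.00070 M

With Fe³⁺/Fe²⁺ at the cathode and Co²⁺/Co at the anode, E°cell = +0.76 − (−0.27) = +1.03 V (n = 2).
Rearranging E = E° − (0.0592/n)·log Q gives log Q = 2(+1.03 − (+1.166))/0.0592 = −4.595.
The balanced reaction is 2 Fe³⁺(aq) + Co(s) → 2 Fe²⁺(aq) + Co²⁺(aq), so Q = ([Fe²⁺(aq)]^2·[Co²⁺(aq)]) / [Fe³⁺(aq)]^2.
Isolating [Co²⁺(aq)] in Q = 10^{−4.595} yields log [Co²⁺(aq)] = −3.157, i.e. 0.00070 M.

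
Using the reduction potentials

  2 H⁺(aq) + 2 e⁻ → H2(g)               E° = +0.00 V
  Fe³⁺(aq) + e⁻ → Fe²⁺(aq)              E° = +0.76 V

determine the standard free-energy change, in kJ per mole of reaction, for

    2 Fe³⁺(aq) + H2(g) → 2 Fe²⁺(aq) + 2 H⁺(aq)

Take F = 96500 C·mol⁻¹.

−147 kJ/mol

In the reaction as written Fe³⁺(aq) is reduced, so the Fe³⁺/Fe²⁺ couple is the cathode and 2H⁺/H₂ is the anode.
E°cell = +0.76 − (+0.00) = +0.76 V; balancing electrons gives n = 2.
ΔG° = −nFE°cell = −(2)(96500)(+0.76) J/mol = −147 kJ/mol.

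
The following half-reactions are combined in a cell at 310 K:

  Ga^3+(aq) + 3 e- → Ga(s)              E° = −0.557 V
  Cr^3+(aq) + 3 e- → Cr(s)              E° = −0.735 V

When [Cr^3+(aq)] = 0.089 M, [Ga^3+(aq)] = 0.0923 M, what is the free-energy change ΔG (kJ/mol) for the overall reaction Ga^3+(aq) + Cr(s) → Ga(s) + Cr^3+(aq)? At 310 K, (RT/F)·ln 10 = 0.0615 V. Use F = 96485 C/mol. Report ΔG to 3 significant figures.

With Ga³⁺/Ga reduced at the cathode, E°cell = −0.557 − (−0.735) = +0.178 V and n = 3.
The reaction quotient is [Cr^3+(aq)] / [Ga^3+(aq)] = 0.964; by Nernst, E = +0.178 − (0.0615/3)(−0.016) = +0.1783 V.
Finally ΔG = −nFE = −(3)(96485 C/mol)(+0.1783 V) = −51.6 kJ/mol.

−51.6 kJ/mol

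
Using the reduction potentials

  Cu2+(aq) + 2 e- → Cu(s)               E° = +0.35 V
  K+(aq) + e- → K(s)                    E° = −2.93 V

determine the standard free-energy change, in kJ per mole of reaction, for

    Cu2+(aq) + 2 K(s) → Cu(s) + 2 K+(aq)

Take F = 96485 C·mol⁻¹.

−633 kJ/mol

In the reaction as written Cu2+(aq) is reduced, so the Cu²⁺/Cu couple is the cathode and K⁺/K is the anode.
E°cell = +0.35 − (−2.93) = +3.28 V; balancing electrons gives n = 2.
ΔG° = −nFE°cell = −(2)(96485)(+3.28) J/mol = −633 kJ/mol.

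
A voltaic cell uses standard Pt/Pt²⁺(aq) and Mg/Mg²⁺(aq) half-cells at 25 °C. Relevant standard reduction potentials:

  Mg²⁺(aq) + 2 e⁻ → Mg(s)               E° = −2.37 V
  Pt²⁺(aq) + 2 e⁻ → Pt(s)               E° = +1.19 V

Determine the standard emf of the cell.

+3.56 V

The Pt²⁺/Pt couple has the higher E°, so Pt ion is reduced (cathode) and Mg is oxidized (anode).
E°cell = E°(cathode) − E°(anode) = +1.19 − (−2.37) = +3.56 V.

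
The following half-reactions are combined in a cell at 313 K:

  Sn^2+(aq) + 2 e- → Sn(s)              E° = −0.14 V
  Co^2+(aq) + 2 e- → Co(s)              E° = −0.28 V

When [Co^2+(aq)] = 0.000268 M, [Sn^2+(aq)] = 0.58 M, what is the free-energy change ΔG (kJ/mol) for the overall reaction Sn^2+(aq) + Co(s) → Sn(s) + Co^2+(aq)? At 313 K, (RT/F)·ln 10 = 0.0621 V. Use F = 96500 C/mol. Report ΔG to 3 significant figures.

E°cell = −0.14 − (−0.28) = +0.14 V; the balanced reaction transfers n = 2 electrons.
Here Q = [Co^2+(aq)] / [Sn^2+(aq)] = 0.000462 (log Q = −3.335), giving E = +0.14 − (0.0621/2)·(−3.335) = +0.2436 V.
Finally ΔG = −nFE = −(2)(96500 C/mol)(+0.2436 V) = −47.0 kJ/mol.

−47.0 kJ/mol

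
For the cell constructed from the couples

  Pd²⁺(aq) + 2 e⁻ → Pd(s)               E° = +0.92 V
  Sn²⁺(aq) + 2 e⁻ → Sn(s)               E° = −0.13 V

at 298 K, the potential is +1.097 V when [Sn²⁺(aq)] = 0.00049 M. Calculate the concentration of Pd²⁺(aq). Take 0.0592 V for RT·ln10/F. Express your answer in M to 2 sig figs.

The Pd²⁺/Pd couple has the larger reduction potential, so it is the cathode: E°cell = +0.92 − (−0.13) = +1.05 V and n = 2.
Since E = E° − (0.0592/n)·log Q, log Q = n(E° − E)/0.0592 = −1.588.
The balanced reaction is Pd²⁺(aq) + Sn(s) → Pd(s) + Sn²⁺(aq), so Q = [Sn²⁺(aq)] / [Pd²⁺(aq)].
Substituting the known concentrations and solving, log [Pd²⁺(aq)] = −1.722 and [Pd²⁺(aq)] = 0.019 M.

0.019 M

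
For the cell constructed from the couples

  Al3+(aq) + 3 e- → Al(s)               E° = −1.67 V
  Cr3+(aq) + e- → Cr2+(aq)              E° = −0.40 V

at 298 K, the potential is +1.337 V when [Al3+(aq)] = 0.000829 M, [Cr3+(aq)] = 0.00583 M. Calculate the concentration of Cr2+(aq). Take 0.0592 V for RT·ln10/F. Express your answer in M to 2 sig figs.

With Cr³⁺/Cr²⁺ at the cathode and Al³⁺/Al at the anode, E°cell = −0.40 − (−1.67) = +1.27 V (n = 3).
Rearranging E = E° − (0.0592/n)·log Q gives log Q = 3(+1.27 − (+1.337))/0.0592 = −3.395.
Balancing electrons gives 3 Cr3+(aq) + Al(s) → 3 Cr2+(aq) + Al3+(aq); thus Q = ([Cr2+(aq)]^3·[Al3+(aq)]) / [Cr3+(aq)]^3.
Isolating [Cr2+(aq)] in Q = 10^{−3.395} yields log [Cr2+(aq)] = −2.339, i.e. 0.0046 M.

0.0046 M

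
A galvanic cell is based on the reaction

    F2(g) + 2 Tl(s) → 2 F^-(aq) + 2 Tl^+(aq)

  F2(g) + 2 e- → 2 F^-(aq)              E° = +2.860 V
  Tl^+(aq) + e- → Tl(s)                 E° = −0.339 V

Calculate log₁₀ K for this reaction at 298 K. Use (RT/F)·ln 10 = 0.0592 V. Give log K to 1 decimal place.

The F₂/F⁻ couple is reduced (cathode); E°cell = +2.860 − (−0.339) = +3.199 V with n = 2.
At equilibrium E = 0, so log K = nE°cell / 0.0592 = (2)(+3.199) / 0.0592 = 108.1.

log K = 108.1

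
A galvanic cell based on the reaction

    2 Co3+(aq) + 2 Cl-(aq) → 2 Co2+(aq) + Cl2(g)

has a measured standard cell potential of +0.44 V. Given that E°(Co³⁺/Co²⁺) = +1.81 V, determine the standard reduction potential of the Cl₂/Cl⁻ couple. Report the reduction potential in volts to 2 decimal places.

+1.37 V

In the reaction as written the Co³⁺/Co²⁺ couple is reduced (cathode) and Cl₂/Cl⁻ is oxidized (anode), so E°cell = E°(Co³⁺/Co²⁺) − E°(Cl₂/Cl⁻).
E°(Cl₂/Cl⁻) = E°(cathode) − E°cell = +1.81 − (+0.44) = +1.37 V.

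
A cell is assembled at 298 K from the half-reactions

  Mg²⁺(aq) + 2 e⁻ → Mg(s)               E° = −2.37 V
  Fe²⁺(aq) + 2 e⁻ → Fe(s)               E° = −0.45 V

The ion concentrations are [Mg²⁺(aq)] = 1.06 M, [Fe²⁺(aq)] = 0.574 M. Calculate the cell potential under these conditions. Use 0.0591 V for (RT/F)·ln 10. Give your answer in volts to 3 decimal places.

Fe²⁺/Fe is reduced (cathode, E° = −0.45 V) and Mg²⁺/Mg is oxidized (anode).
E°cell = −0.45 − (−2.37) = +1.92 V, with n = 2 electrons transferred.
Balancing gives Fe²⁺(aq) + Mg(s) → Fe(s) + Mg²⁺(aq); hence Q = [Mg²⁺(aq)] / [Fe²⁺(aq)] = 1.85 (log Q = 0.266).
E = E° − (0.0591/n)·log Q = +1.92 − (0.0591/2)(0.266) = +1.912 V.

+1.912 V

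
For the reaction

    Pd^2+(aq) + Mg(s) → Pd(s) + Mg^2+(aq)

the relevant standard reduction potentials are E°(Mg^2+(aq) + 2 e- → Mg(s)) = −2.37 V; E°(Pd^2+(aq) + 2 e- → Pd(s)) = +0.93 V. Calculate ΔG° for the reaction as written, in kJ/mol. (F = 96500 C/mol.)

−637 kJ/mol

In the reaction as written Pd^2+(aq) is reduced, so the Pd²⁺/Pd couple is the cathode and Mg²⁺/Mg is the anode.
E°cell = +0.93 − (−2.37) = +3.30 V; balancing electrons gives n = 2.
ΔG° = −nFE°cell = −(2)(96500)(+3.30) J/mol = −637 kJ/mol.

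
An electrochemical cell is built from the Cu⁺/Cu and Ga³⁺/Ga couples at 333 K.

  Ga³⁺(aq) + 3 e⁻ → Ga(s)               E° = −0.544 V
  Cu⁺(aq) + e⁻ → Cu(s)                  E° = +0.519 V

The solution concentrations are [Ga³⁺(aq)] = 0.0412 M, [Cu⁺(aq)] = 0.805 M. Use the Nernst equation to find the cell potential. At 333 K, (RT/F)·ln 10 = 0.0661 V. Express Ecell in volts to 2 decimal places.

+1.09 V

Since E°(Cu⁺/Cu) > E°(Ga³⁺/Ga), Cu⁺/Cu serves as the cathode.
The standard potential is +0.519 − (−0.544) = +1.063 V and the balanced reaction transfers n = 3 electrons.
The balanced reaction is 3 Cu⁺(aq) + Ga(s) → 3 Cu(s) + Ga³⁺(aq), so Q = [Ga³⁺(aq)] / [Cu⁺(aq)]^3 = 0.079 and log Q = −1.102.
Applying E = E° − (RT ln10/nF)·log Q gives +1.063 − (0.0661/3)(−1.102) = +1.09 V.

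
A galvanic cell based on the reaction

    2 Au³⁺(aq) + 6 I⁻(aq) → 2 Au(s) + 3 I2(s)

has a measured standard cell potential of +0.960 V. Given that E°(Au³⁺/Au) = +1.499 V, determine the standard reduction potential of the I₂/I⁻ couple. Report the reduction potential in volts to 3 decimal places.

+0.539 V

In the reaction as written the Au³⁺/Au couple is reduced (cathode) and I₂/I⁻ is oxidized (anode), so E°cell = E°(Au³⁺/Au) − E°(I₂/I⁻).
E°(I₂/I⁻) = E°(cathode) − E°cell = +1.499 − (+0.960) = +0.539 V.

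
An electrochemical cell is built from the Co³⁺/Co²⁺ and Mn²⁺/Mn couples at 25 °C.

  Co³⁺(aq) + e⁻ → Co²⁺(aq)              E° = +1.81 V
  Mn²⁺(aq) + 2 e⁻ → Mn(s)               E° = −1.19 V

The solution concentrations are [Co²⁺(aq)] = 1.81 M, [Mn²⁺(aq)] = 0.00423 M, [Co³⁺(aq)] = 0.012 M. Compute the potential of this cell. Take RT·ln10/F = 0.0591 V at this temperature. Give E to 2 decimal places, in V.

Since E°(Co³⁺/Co²⁺) > E°(Mn²⁺/Mn), Co³⁺/Co²⁺ serves as the cathode.
E°cell = +1.81 − (−1.19) = +3.00 V, with n = 2 electrons transferred.
Balancing gives 2 Co³⁺(aq) + Mn(s) → 2 Co²⁺(aq) + Mn²⁺(aq); hence Q = ([Co²⁺(aq)]^2·[Mn²⁺(aq)]) / [Co³⁺(aq)]^2 = 96.2 (log Q = 1.983).
By the Nernst equation, E = +3.00 − (0.0591/2)·(1.983) = +2.94 V.

+2.94 V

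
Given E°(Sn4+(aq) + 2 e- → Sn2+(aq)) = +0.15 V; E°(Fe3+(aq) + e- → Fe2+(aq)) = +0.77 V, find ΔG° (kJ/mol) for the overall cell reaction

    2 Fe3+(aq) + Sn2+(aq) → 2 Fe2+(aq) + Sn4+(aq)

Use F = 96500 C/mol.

−120 kJ/mol

In the reaction as written Fe3+(aq) is reduced, so the Fe³⁺/Fe²⁺ couple is the cathode and Sn⁴⁺/Sn²⁺ is the anode.
E°cell = +0.77 − (+0.15) = +0.62 V; balancing electrons gives n = 2.
ΔG° = −nFE°cell = −(2)(96500)(+0.62) J/mol = −120 kJ/mol.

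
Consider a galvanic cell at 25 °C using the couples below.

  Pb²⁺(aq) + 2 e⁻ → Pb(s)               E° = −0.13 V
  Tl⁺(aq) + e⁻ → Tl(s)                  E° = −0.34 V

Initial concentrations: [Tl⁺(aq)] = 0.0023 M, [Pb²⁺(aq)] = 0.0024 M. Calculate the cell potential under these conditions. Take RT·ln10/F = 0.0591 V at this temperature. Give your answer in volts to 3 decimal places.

+0.289 V

Since E°(Pb²⁺/Pb) > E°(Tl⁺/Tl), Pb²⁺/Pb serves as the cathode.
E°cell = E°cat − E°an = −0.13 − (−0.34) = +0.21 V; n = 2.
The balanced reaction is Pb²⁺(aq) + 2 Tl(s) → Pb(s) + 2 Tl⁺(aq), so Q = [Tl⁺(aq)]^2 / [Pb²⁺(aq)] = 0.0022 and log Q = −2.657.
E = E° − (0.0591/n)·log Q = +0.21 − (0.0591/2)(−2.657) = +0.289 V.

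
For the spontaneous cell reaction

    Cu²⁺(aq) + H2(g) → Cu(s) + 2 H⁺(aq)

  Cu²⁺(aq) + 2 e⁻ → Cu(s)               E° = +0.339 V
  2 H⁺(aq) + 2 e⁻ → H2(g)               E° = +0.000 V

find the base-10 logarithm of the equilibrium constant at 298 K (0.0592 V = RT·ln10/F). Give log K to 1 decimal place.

log K = 11.5

The Cu²⁺/Cu couple is reduced (cathode); E°cell = +0.339 − (+0.000) = +0.339 V with n = 2.
At equilibrium E = 0, so log K = nE°cell / 0.0592 = (2)(+0.339) / 0.0592 = 11.5.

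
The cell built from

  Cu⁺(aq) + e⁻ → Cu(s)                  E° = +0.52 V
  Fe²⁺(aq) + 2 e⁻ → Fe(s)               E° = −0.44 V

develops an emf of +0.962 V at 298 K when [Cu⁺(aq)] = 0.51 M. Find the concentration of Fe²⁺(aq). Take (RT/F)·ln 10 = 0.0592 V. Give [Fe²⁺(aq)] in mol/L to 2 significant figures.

With Cu⁺/Cu at the cathode and Fe²⁺/Fe at the anode, E°cell = +0.52 − (−0.44) = +0.96 V (n = 2).
Since E = E° − (0.0592/n)·log Q, log Q = n(E° − E)/0.0592 = −0.068.
The balanced reaction is 2 Cu⁺(aq) + Fe(s) → 2 Cu(s) + Fe²⁺(aq), so Q = [Fe²⁺(aq)] / [Cu⁺(aq)]^2.
Solving for the unknown gives log [Fe²⁺(aq)] = −0.653, so [Fe²⁺(aq)] ≈ 0.22 M.

0.22 M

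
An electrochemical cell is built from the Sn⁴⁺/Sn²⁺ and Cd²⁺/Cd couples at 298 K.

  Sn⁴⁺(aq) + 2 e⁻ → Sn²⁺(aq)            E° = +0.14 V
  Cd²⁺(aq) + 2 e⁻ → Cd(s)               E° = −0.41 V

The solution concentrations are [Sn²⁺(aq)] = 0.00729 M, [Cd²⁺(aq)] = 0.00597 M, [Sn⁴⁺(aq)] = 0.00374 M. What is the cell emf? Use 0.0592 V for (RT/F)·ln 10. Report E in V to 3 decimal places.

+0.607 V

The Sn⁴⁺/Sn²⁺ couple has the more positive E°, so it is the cathode; Cd²⁺/Cd is the anode.
E°cell = +0.14 − (−0.41) = +0.55 V, with n = 2 electrons transferred.
The balanced reaction is Sn⁴⁺(aq) + Cd(s) → Sn²⁺(aq) + Cd²⁺(aq), so Q = ([Sn²⁺(aq)]·[Cd²⁺(aq)]) / [Sn⁴⁺(aq)] = 0.0116 and log Q = −1.934.
By the Nernst equation, E = +0.55 − (0.0592/2)·(−1.934) = +0.607 V.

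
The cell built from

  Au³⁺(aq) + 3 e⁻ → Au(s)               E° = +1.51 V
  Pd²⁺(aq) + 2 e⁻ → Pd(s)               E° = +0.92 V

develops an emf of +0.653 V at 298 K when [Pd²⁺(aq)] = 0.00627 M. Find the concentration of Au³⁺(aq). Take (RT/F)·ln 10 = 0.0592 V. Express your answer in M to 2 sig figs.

0.77 M

Au³⁺/Au is the cathode (higher E°); E°cell = +1.51 − (+0.92) = +0.59 V with n = 6.
From the Nernst equation, log Q = n(E° − E)/0.0592 = 6·(+0.59 − (+0.653))/0.0592 = −6.385.
For 2 Au³⁺(aq) + 3 Pd(s) → 2 Au(s) + 3 Pd²⁺(aq), the reaction quotient is Q = [Pd²⁺(aq)]^3 / [Au³⁺(aq)]^2.
Substituting the known concentrations and solving, log [Au³⁺(aq)] = −0.112 and [Au³⁺(aq)] = 0.77 M.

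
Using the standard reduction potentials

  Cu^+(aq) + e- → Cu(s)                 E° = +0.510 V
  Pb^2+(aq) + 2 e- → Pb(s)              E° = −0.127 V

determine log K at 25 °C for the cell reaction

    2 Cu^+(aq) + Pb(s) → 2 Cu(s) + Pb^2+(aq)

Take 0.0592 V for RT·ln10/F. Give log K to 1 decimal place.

log K = 21.5

The Cu⁺/Cu couple is reduced (cathode); E°cell = +0.510 − (−0.127) = +0.637 V with n = 2.
At equilibrium E = 0, so log K = nE°cell / 0.0592 = (2)(+0.637) / 0.0592 = 21.5.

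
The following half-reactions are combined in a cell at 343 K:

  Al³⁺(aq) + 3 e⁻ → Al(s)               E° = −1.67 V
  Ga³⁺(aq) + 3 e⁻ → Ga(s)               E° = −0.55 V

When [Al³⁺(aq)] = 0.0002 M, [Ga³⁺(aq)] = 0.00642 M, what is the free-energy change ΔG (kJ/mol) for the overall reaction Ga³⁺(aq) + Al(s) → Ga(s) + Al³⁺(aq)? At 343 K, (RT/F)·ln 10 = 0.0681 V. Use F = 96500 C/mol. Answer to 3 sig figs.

−334 kJ/mol

The standard cell potential is −0.55 − (−1.67) = +1.12 V, with n = 3 electrons in the balanced equation.
The reaction quotient is [Al³⁺(aq)] / [Ga³⁺(aq)] = 0.0312; by Nernst, E = +1.12 − (0.0681/3)(−1.507) = +1.1542 V.
Then ΔG = −nFE = −3 × 96500 × +1.1542 J/mol = −334 kJ/mol.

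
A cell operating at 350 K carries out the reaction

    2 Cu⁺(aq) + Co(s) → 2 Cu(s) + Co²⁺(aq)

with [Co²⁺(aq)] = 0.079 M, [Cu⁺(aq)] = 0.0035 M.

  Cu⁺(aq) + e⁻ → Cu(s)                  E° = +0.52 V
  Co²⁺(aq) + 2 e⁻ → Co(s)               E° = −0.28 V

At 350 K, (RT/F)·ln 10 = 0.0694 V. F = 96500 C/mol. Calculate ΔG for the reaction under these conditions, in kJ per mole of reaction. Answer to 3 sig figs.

−129 kJ/mol

With Cu⁺/Cu reduced at the cathode, E°cell = +0.52 − (−0.28) = +0.80 V and n = 2.
Q = [Co²⁺(aq)] / [Cu⁺(aq)]^2 = 6.45×10^3, so log Q = 3.809 and E = +0.80 − (0.0694/2)(3.809) = +0.6678 V.
ΔG = −nFE = −(2)(96500)(+0.6678) J/mol = −129 kJ/mol.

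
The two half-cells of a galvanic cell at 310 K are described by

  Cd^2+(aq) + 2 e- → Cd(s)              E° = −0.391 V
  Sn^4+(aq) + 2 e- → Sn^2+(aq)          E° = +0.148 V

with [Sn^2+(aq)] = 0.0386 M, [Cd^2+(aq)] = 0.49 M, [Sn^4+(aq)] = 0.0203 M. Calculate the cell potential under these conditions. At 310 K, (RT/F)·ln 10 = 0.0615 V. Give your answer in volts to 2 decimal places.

Since E°(Sn⁴⁺/Sn²⁺) > E°(Cd²⁺/Cd), Sn⁴⁺/Sn²⁺ serves as the cathode.
E°cell = E°cat − E°an = +0.148 − (−0.391) = +0.539 V; n = 2.
Balancing gives Sn^4+(aq) + Cd(s) → Sn^2+(aq) + Cd^2+(aq); hence Q = ([Sn^2+(aq)]·[Cd^2+(aq)]) / [Sn^4+(aq)] = 0.932 (log Q = −0.031).
By the Nernst equation, E = +0.539 − (0.0615/2)·(−0.031) = +0.54 V.

+0.54 V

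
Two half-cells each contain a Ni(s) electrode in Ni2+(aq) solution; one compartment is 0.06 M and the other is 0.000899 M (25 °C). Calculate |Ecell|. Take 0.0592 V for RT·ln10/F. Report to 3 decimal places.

0.054 V

For a concentration cell E°cell = 0, since both electrodes use the same couple.
The compartment with the higher Ni2+(aq) concentration (0.06 M) acts as the cathode; ions are reduced there and produced at the dilute (0.000899 M) anode.
With n = 2, Ecell = −(0.0592/2)·log([dilute]/[conc]) = −(0.0592/2)·log(0.000899/0.06) = +0.054 V.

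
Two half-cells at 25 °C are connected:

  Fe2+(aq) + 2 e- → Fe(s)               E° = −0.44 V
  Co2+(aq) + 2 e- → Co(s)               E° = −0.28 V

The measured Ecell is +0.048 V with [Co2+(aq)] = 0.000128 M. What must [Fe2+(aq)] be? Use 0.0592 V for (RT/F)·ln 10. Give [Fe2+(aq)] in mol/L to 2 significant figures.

0.78 M

Co²⁺/Co is the cathode (higher E°); E°cell = −0.28 − (−0.44) = +0.16 V with n = 2.
From the Nernst equation, log Q = n(E° − E)/0.0592 = 2·(+0.16 − (+0.048))/0.0592 = 3.784.
The balanced reaction is Co2+(aq) + Fe(s) → Co(s) + Fe2+(aq), so Q = [Fe2+(aq)] / [Co2+(aq)].
Solving for the unknown gives log [Fe2+(aq)] = −0.109, so [Fe2+(aq)] ≈ 0.78 M.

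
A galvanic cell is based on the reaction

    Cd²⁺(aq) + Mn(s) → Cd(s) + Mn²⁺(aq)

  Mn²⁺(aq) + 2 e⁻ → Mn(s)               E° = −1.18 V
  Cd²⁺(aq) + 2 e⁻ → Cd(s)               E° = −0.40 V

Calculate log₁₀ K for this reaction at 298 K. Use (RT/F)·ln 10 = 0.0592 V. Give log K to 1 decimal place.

log K = 26.4

The Cd²⁺/Cd couple is reduced (cathode); E°cell = −0.40 − (−1.18) = +0.78 V with n = 2.
At equilibrium E = 0, so log K = nE°cell / 0.0592 = (2)(+0.78) / 0.0592 = 26.4.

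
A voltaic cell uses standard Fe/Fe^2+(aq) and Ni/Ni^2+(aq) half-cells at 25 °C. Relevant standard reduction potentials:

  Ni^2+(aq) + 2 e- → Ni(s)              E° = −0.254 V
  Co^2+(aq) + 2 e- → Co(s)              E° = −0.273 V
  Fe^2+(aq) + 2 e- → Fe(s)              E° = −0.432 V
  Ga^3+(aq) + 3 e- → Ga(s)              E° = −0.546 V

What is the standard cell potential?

Of the two couples in this cell, the one with the more positive reduction potential is reduced at the cathode: here that is Ni²⁺/Ni (−0.254 V); Fe²⁺/Fe (−0.432 V) is the anode.
E°cell = E°(cathode) − E°(anode) = −0.254 − (−0.432) = +0.178 V.

+0.178 V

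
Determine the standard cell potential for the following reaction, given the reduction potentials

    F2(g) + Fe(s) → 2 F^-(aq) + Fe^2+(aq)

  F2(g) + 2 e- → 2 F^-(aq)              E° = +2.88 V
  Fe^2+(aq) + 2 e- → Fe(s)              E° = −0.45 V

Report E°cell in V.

+3.33 V

F2(g) gains electrons, so the F₂/F⁻ couple is the cathode; the Fe²⁺/Fe couple is the anode.
E°cell = E°(cathode) − E°(anode) = +2.88 − (−0.45) = +3.33 V.
The positive value indicates the reaction is spontaneous as written.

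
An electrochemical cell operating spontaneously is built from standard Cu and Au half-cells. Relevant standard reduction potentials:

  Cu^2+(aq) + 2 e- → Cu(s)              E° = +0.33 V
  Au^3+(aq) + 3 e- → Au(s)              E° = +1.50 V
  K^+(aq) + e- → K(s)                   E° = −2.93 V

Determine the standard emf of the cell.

The Au³⁺/Au couple has the higher E°, so Au ion is reduced (cathode) and Cu is oxidized (anode).
E°cell = E°(cathode) − E°(anode) = +1.50 − (+0.33) = +1.17 V.

+1.17 V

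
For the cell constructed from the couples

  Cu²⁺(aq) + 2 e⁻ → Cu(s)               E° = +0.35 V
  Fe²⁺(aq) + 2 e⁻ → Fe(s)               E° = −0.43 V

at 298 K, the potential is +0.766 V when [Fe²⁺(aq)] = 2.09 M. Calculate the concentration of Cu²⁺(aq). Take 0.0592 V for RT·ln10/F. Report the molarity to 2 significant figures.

0.70 M

The Cu²⁺/Cu couple has the larger reduction potential, so it is the cathode: E°cell = +0.35 − (−0.43) = +0.78 V and n = 2.
Rearranging E = E° − (0.0592/n)·log Q gives log Q = 2(+0.78 − (+0.766))/0.0592 = 0.473.
The balanced reaction is Cu²⁺(aq) + Fe(s) → Cu(s) + Fe²⁺(aq), so Q = [Fe²⁺(aq)] / [Cu²⁺(aq)].
Isolating [Cu²⁺(aq)] in Q = 10^{0.473} yields log [Cu²⁺(aq)] = −0.153, i.e. 0.70 M.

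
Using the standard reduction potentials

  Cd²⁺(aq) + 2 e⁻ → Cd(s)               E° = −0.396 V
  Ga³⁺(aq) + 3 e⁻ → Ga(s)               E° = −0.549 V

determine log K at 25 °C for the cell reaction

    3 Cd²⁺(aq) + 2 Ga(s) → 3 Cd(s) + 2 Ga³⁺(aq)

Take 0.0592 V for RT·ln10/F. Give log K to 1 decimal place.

log K = 15.5

The Cd²⁺/Cd couple is reduced (cathode); E°cell = −0.396 − (−0.549) = +0.153 V with n = 6.
At equilibrium E = 0, so log K = nE°cell / 0.0592 = (6)(+0.153) / 0.0592 = 15.5.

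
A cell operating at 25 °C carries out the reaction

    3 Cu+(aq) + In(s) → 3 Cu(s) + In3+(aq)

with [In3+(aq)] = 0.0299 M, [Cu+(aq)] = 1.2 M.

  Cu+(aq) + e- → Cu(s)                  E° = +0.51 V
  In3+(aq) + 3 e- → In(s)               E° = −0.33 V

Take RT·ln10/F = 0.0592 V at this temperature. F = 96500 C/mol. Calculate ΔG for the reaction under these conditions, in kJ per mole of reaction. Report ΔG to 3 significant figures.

E°cell = +0.51 − (−0.33) = +0.84 V; the balanced reaction transfers n = 3 electrons.
The reaction quotient is [In3+(aq)] / [Cu+(aq)]^3 = 0.0173; by Nernst, E = +0.84 − (0.0592/3)(−1.762) = +0.8748 V.
Finally ΔG = −nFE = −(3)(96500 C/mol)(+0.8748 V) = −253 kJ/mol.

−253 kJ/mol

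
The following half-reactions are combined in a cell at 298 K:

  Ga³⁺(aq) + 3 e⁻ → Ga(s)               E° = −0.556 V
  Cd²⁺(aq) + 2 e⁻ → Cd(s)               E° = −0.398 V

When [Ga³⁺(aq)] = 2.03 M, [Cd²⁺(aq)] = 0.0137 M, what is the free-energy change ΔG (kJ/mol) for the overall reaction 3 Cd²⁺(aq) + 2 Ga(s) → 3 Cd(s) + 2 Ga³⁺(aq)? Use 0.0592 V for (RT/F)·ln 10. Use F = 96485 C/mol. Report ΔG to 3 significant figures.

−56.0 kJ/mol

E°cell = −0.398 − (−0.556) = +0.158 V; the balanced reaction transfers n = 6 electrons.
The reaction quotient is [Ga³⁺(aq)]^2 / [Cd²⁺(aq)]^3 = 1.6×10^6; by Nernst, E = +0.158 − (0.0592/6)(6.205) = +0.0968 V.
ΔG = −nFE = −(6)(96485)(+0.0968) J/mol = −56.0 kJ/mol.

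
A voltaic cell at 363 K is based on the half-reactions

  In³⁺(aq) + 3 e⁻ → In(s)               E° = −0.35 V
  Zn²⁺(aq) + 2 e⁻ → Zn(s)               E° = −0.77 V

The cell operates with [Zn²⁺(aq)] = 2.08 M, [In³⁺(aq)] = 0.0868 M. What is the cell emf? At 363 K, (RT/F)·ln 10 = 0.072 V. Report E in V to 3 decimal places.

+0.383 V

In³⁺/In is reduced (cathode, E° = −0.35 V) and Zn²⁺/Zn is oxidized (anode).
The standard potential is −0.35 − (−0.77) = +0.42 V and the balanced reaction transfers n = 6 electrons.
For the overall reaction 2 In³⁺(aq) + 3 Zn(s) → 2 In(s) + 3 Zn²⁺(aq), Q = [Zn²⁺(aq)]^3 / [In³⁺(aq)]^2 = 1.19×10^3, giving log Q = 3.077.
By the Nernst equation, E = +0.42 − (0.072/6)·(3.077) = +0.383 V.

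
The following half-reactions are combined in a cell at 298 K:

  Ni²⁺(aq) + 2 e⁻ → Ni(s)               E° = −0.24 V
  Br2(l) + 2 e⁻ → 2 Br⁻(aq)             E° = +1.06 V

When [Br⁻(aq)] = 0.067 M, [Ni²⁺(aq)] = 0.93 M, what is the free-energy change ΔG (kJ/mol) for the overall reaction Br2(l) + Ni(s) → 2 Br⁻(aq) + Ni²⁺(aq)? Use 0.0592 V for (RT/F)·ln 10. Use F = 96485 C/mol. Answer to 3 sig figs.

With Br₂/Br⁻ reduced at the cathode, E°cell = +1.06 − (−0.24) = +1.30 V and n = 2.
Q = [Br⁻(aq)]^2·[Ni²⁺(aq)] = 0.00417, so log Q = −2.379 and E = +1.30 − (0.0592/2)(−2.379) = +1.3704 V.
ΔG = −nFE = −(2)(96485)(+1.3704) J/mol = −264 kJ/mol.

−264 kJ/mol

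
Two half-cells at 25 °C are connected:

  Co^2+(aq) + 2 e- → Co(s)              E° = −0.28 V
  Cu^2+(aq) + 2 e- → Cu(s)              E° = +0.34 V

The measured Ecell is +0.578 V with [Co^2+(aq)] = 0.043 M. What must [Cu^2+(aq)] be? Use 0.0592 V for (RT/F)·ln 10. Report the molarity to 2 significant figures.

The Cu²⁺/Cu couple has the larger reduction potential, so it is the cathode: E°cell = +0.34 − (−0.28) = +0.62 V and n = 2.
From the Nernst equation, log Q = n(E° − E)/0.0592 = 2·(+0.62 − (+0.578))/0.0592 = 1.419.
For Cu^2+(aq) + Co(s) → Cu(s) + Co^2+(aq), the reaction quotient is Q = [Co^2+(aq)] / [Cu^2+(aq)].
Substituting the known concentrations and solving, log [Cu^2+(aq)] = −2.786 and [Cu^2+(aq)] = 0.0016 M.

0.0016 M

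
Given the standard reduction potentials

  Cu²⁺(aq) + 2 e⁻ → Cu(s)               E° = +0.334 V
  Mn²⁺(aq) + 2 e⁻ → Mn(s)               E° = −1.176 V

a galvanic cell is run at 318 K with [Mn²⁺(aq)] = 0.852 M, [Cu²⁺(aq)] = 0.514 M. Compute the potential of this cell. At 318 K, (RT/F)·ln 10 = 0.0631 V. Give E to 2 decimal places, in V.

+1.50 V

Cu²⁺/Cu is reduced (cathode, E° = +0.334 V) and Mn²⁺/Mn is oxidized (anode).
E°cell = +0.334 − (−1.176) = +1.510 V, with n = 2 electrons transferred.
The balanced reaction is Cu²⁺(aq) + Mn(s) → Cu(s) + Mn²⁺(aq), so Q = [Mn²⁺(aq)] / [Cu²⁺(aq)] = 1.66 and log Q = 0.219.
E = E° − (0.0631/n)·log Q = +1.510 − (0.0631/2)(0.219) = +1.50 V.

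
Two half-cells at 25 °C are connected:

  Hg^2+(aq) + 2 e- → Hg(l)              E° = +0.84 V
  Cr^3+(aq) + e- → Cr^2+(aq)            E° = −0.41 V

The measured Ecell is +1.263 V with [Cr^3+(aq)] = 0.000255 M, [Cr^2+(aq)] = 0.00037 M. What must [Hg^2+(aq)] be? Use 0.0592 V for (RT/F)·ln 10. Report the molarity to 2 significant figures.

The Hg²⁺/Hg couple has the larger reduction potential, so it is the cathode: E°cell = +0.84 − (−0.41) = +1.25 V and n = 2.
From the Nernst equation, log Q = n(E° − E)/0.0592 = 2·(+1.25 − (+1.263))/0.0592 = −0.439.
For Hg^2+(aq) + 2 Cr^2+(aq) → Hg(l) + 2 Cr^3+(aq), the reaction quotient is Q = [Cr^3+(aq)]^2 / ([Hg^2+(aq)]·[Cr^2+(aq)]^2).
Solving for the unknown gives log [Hg^2+(aq)] = 0.116, so [Hg^2+(aq)] ≈ 1.3 M.

1.3 M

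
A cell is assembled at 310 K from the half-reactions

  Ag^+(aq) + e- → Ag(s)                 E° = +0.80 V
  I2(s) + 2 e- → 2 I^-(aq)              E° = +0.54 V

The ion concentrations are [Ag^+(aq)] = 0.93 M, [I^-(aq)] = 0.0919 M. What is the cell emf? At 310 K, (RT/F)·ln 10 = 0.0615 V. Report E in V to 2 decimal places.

The Ag⁺/Ag couple has the more positive E°, so it is the cathode; I₂/I⁻ is the anode.
The standard potential is +0.80 − (+0.54) = +0.26 V and the balanced reaction transfers n = 2 electrons.
For the overall reaction 2 Ag^+(aq) + 2 I^-(aq) → 2 Ag(s) + I2(s), Q = 1 / ([Ag^+(aq)]^2·[I^-(aq)]^2) = 137, giving log Q = 2.136.
E = E° − (0.0615/n)·log Q = +0.26 − (0.0615/2)(2.136) = +0.19 V.

+0.19 V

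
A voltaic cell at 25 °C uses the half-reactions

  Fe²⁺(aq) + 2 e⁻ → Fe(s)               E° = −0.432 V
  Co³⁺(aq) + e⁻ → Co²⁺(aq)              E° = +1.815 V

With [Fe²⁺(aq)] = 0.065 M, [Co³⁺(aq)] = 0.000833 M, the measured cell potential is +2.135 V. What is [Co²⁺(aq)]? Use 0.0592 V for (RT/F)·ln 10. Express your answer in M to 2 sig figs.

0.25 M

The Co³⁺/Co²⁺ couple has the larger reduction potential, so it is the cathode: E°cell = +1.815 − (−0.432) = +2.247 V and n = 2.
From the Nernst equation, log Q = n(E° − E)/0.0592 = 2·(+2.247 − (+2.135))/0.0592 = 3.784.
The balanced reaction is 2 Co³⁺(aq) + Fe(s) → 2 Co²⁺(aq) + Fe²⁺(aq), so Q = ([Co²⁺(aq)]^2·[Fe²⁺(aq)]) / [Co³⁺(aq)]^2.
Substituting the known concentrations and solving, log [Co²⁺(aq)] = −0.594 and [Co²⁺(aq)] = 0.25 M.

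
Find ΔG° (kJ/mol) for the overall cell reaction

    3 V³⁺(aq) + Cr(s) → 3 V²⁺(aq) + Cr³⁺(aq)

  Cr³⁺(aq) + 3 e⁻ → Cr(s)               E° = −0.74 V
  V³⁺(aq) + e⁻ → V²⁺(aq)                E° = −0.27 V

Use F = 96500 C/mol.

−136 kJ/mol

In the reaction as written V³⁺(aq) is reduced, so the V³⁺/V²⁺ couple is the cathode and Cr³⁺/Cr is the anode.
E°cell = −0.27 − (−0.74) = +0.47 V; balancing electrons gives n = 3.
ΔG° = −nFE°cell = −(3)(96500)(+0.47) J/mol = −136 kJ/mol.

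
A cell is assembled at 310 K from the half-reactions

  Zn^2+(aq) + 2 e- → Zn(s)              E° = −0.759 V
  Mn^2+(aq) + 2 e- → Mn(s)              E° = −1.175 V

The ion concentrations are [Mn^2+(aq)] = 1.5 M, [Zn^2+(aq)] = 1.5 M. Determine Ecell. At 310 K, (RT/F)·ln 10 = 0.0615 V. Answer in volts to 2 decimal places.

The Zn²⁺/Zn couple has the more positive E°, so it is the cathode; Mn²⁺/Mn is the anode.
The standard potential is −0.759 − (−1.175) = +0.416 V and the balanced reaction transfers n = 2 electrons.
The balanced reaction is Zn^2+(aq) + Mn(s) → Zn(s) + Mn^2+(aq), so Q = [Mn^2+(aq)] / [Zn^2+(aq)] = 1 and log Q = 0.000.
E = E° − (0.0615/n)·log Q = +0.416 − (0.0615/2)(0.000) = +0.42 V.

+0.42 V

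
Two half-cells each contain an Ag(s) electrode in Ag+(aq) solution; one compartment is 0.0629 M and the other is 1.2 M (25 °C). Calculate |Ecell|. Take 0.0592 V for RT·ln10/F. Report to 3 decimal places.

For a concentration cell E°cell = 0, since both electrodes use the same couple.
The compartment with the higher Ag+(aq) concentration (1.2 M) acts as the cathode; ions are reduced there and produced at the dilute (0.0629 M) anode.
With n = 1, Ecell = −(0.0592/1)·log([dilute]/[conc]) = −(0.0592/1)·log(0.0629/1.2) = +0.076 V.

0.076 V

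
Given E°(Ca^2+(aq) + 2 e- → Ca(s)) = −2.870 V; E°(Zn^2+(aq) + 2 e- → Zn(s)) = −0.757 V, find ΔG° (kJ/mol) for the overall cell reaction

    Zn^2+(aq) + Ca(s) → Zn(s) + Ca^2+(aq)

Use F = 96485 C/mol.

−408 kJ/mol

In the reaction as written Zn^2+(aq) is reduced, so the Zn²⁺/Zn couple is the cathode and Ca²⁺/Ca is the anode.
E°cell = −0.757 − (−2.870) = +2.113 V; balancing electrons gives n = 2.
ΔG° = −nFE°cell = −(2)(96485)(+2.113) J/mol = −408 kJ/mol.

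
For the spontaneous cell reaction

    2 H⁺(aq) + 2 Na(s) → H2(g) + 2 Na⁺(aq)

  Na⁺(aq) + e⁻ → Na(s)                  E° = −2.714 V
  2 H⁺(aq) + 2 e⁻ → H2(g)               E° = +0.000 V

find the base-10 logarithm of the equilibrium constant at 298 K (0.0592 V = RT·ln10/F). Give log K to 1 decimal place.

The 2H⁺/H₂ couple is reduced (cathode); E°cell = +0.000 − (−2.714) = +2.714 V with n = 2.
At equilibrium E = 0, so log K = nE°cell / 0.0592 = (2)(+2.714) / 0.0592 = 91.7.

log K = 91.7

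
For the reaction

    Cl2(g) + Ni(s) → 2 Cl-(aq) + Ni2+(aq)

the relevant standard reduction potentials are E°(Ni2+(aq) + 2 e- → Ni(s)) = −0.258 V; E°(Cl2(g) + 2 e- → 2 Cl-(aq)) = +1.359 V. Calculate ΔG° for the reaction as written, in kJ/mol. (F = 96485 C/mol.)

−312 kJ/mol

In the reaction as written Cl2(g) is reduced, so the Cl₂/Cl⁻ couple is the cathode and Ni²⁺/Ni is the anode.
E°cell = +1.359 − (−0.258) = +1.617 V; balancing electrons gives n = 2.
ΔG° = −nFE°cell = −(2)(96485)(+1.617) J/mol = −312 kJ/mol.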